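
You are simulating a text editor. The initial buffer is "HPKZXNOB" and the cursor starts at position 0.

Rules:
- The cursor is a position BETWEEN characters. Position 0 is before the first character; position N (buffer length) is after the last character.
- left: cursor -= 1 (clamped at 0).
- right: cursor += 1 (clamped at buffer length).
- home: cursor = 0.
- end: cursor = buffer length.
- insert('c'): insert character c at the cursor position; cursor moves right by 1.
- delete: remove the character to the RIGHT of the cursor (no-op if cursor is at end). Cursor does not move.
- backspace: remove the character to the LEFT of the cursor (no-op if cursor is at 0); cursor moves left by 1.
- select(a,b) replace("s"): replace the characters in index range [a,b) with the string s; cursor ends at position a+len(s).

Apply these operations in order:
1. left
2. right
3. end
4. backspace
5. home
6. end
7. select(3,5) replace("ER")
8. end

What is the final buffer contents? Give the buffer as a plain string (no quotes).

Answer: HPKERNO

Derivation:
After op 1 (left): buf='HPKZXNOB' cursor=0
After op 2 (right): buf='HPKZXNOB' cursor=1
After op 3 (end): buf='HPKZXNOB' cursor=8
After op 4 (backspace): buf='HPKZXNO' cursor=7
After op 5 (home): buf='HPKZXNO' cursor=0
After op 6 (end): buf='HPKZXNO' cursor=7
After op 7 (select(3,5) replace("ER")): buf='HPKERNO' cursor=5
After op 8 (end): buf='HPKERNO' cursor=7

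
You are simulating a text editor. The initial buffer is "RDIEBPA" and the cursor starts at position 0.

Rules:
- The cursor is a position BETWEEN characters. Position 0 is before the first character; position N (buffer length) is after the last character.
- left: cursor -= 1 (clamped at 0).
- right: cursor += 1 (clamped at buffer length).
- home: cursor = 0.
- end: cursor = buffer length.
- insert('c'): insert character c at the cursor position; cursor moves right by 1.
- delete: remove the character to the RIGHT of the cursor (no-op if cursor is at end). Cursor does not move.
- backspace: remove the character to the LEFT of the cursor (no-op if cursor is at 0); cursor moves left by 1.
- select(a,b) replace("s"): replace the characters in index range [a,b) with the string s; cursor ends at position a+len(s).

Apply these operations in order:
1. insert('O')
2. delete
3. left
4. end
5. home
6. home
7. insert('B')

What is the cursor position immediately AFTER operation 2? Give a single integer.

Answer: 1

Derivation:
After op 1 (insert('O')): buf='ORDIEBPA' cursor=1
After op 2 (delete): buf='ODIEBPA' cursor=1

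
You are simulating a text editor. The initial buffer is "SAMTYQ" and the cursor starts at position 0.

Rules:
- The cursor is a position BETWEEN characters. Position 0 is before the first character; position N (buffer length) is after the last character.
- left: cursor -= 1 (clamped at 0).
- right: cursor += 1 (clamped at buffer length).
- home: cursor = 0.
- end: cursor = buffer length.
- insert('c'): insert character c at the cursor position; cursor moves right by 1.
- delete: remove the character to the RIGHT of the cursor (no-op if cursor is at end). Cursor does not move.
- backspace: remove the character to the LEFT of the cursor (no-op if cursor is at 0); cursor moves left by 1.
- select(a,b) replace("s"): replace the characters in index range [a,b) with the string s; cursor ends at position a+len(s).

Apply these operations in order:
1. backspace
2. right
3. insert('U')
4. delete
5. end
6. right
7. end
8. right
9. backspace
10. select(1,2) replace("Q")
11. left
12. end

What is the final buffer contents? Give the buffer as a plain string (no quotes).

Answer: SQMTY

Derivation:
After op 1 (backspace): buf='SAMTYQ' cursor=0
After op 2 (right): buf='SAMTYQ' cursor=1
After op 3 (insert('U')): buf='SUAMTYQ' cursor=2
After op 4 (delete): buf='SUMTYQ' cursor=2
After op 5 (end): buf='SUMTYQ' cursor=6
After op 6 (right): buf='SUMTYQ' cursor=6
After op 7 (end): buf='SUMTYQ' cursor=6
After op 8 (right): buf='SUMTYQ' cursor=6
After op 9 (backspace): buf='SUMTY' cursor=5
After op 10 (select(1,2) replace("Q")): buf='SQMTY' cursor=2
After op 11 (left): buf='SQMTY' cursor=1
After op 12 (end): buf='SQMTY' cursor=5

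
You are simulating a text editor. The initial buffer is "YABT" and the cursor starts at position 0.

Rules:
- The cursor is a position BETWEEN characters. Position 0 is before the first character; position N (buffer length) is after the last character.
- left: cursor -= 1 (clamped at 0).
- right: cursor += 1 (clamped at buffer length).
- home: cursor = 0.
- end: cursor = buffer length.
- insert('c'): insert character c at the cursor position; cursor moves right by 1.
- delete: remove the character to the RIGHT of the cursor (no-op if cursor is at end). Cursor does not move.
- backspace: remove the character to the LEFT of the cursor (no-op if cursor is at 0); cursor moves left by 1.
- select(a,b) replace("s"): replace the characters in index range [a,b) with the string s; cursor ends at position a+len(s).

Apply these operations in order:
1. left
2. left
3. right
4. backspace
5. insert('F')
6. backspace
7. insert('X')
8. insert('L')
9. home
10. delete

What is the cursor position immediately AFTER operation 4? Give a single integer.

Answer: 0

Derivation:
After op 1 (left): buf='YABT' cursor=0
After op 2 (left): buf='YABT' cursor=0
After op 3 (right): buf='YABT' cursor=1
After op 4 (backspace): buf='ABT' cursor=0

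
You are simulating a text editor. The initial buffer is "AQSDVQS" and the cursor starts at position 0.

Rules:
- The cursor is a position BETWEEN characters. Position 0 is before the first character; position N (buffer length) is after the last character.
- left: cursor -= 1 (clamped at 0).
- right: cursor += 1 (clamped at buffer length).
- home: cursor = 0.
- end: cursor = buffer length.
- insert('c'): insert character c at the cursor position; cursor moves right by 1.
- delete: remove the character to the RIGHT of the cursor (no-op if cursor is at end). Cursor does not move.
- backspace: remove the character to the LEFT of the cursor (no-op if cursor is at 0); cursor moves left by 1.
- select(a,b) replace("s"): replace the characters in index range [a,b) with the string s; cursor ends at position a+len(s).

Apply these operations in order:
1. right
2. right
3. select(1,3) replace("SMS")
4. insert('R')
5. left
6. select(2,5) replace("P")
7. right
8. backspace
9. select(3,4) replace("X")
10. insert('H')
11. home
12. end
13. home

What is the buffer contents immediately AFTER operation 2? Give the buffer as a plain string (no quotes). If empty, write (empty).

After op 1 (right): buf='AQSDVQS' cursor=1
After op 2 (right): buf='AQSDVQS' cursor=2

Answer: AQSDVQS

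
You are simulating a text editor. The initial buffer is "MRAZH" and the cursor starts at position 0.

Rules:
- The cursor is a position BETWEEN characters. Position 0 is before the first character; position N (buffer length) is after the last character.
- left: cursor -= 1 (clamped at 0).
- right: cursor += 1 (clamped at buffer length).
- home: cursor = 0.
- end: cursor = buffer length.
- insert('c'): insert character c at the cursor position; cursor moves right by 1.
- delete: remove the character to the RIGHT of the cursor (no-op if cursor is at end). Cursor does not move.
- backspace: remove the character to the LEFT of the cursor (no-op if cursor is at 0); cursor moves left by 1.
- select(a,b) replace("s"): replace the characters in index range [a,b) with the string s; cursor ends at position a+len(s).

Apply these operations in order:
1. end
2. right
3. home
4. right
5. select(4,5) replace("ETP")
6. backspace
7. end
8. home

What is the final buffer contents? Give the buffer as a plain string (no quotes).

After op 1 (end): buf='MRAZH' cursor=5
After op 2 (right): buf='MRAZH' cursor=5
After op 3 (home): buf='MRAZH' cursor=0
After op 4 (right): buf='MRAZH' cursor=1
After op 5 (select(4,5) replace("ETP")): buf='MRAZETP' cursor=7
After op 6 (backspace): buf='MRAZET' cursor=6
After op 7 (end): buf='MRAZET' cursor=6
After op 8 (home): buf='MRAZET' cursor=0

Answer: MRAZET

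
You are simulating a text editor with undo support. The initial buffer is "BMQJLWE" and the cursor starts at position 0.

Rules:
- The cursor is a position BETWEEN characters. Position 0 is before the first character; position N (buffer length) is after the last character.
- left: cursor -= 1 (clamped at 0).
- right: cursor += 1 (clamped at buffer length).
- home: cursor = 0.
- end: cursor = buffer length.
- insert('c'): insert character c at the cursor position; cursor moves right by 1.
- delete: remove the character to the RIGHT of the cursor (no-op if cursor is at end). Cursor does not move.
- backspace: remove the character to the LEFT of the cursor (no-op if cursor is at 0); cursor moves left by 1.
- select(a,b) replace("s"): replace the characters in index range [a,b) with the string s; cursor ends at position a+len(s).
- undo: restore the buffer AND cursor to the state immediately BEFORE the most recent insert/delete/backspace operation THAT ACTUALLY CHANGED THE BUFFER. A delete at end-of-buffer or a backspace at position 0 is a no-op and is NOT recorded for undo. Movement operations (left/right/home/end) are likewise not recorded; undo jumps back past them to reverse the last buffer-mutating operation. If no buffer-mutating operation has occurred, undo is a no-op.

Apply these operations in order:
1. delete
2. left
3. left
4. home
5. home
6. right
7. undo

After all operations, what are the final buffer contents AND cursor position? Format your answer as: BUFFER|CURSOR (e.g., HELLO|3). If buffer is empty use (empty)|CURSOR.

After op 1 (delete): buf='MQJLWE' cursor=0
After op 2 (left): buf='MQJLWE' cursor=0
After op 3 (left): buf='MQJLWE' cursor=0
After op 4 (home): buf='MQJLWE' cursor=0
After op 5 (home): buf='MQJLWE' cursor=0
After op 6 (right): buf='MQJLWE' cursor=1
After op 7 (undo): buf='BMQJLWE' cursor=0

Answer: BMQJLWE|0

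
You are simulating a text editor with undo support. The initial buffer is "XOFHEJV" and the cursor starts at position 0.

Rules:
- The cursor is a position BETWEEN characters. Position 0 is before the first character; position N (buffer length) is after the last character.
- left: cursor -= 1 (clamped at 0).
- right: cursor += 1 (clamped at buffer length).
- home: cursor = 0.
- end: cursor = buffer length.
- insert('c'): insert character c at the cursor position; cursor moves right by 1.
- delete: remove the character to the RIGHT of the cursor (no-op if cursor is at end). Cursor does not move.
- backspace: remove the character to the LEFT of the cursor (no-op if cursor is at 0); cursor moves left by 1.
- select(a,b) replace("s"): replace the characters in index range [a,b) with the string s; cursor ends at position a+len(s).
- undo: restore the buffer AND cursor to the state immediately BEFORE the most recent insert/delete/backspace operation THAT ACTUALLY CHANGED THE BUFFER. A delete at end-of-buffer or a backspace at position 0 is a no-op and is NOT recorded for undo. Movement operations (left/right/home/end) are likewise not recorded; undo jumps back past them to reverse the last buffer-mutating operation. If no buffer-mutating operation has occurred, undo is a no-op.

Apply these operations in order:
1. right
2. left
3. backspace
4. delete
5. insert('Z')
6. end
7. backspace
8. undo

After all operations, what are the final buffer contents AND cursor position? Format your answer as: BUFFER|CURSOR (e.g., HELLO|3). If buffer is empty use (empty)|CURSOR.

After op 1 (right): buf='XOFHEJV' cursor=1
After op 2 (left): buf='XOFHEJV' cursor=0
After op 3 (backspace): buf='XOFHEJV' cursor=0
After op 4 (delete): buf='OFHEJV' cursor=0
After op 5 (insert('Z')): buf='ZOFHEJV' cursor=1
After op 6 (end): buf='ZOFHEJV' cursor=7
After op 7 (backspace): buf='ZOFHEJ' cursor=6
After op 8 (undo): buf='ZOFHEJV' cursor=7

Answer: ZOFHEJV|7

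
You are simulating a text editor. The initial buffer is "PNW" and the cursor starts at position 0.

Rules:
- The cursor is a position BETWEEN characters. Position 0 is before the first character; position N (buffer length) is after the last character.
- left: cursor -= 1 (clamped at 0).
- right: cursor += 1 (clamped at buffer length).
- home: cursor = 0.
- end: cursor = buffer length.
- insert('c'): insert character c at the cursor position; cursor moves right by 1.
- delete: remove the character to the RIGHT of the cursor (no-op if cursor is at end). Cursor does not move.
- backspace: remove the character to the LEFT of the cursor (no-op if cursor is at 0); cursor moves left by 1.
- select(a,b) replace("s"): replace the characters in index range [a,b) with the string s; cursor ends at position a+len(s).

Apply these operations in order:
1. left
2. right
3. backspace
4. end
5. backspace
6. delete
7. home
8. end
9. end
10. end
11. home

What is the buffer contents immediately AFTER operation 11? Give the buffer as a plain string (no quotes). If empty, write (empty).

After op 1 (left): buf='PNW' cursor=0
After op 2 (right): buf='PNW' cursor=1
After op 3 (backspace): buf='NW' cursor=0
After op 4 (end): buf='NW' cursor=2
After op 5 (backspace): buf='N' cursor=1
After op 6 (delete): buf='N' cursor=1
After op 7 (home): buf='N' cursor=0
After op 8 (end): buf='N' cursor=1
After op 9 (end): buf='N' cursor=1
After op 10 (end): buf='N' cursor=1
After op 11 (home): buf='N' cursor=0

Answer: N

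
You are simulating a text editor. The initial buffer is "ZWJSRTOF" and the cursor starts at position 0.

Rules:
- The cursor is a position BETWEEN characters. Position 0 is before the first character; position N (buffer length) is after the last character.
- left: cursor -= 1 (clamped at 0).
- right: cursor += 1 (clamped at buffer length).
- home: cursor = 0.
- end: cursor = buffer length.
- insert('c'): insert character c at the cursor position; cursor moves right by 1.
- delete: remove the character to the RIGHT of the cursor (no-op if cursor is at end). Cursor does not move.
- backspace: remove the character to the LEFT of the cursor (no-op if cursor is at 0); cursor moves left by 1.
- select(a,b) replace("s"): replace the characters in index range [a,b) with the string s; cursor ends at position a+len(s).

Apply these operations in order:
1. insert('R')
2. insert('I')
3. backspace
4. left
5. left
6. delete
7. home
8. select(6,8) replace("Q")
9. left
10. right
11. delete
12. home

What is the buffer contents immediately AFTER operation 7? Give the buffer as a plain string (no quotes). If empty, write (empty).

Answer: ZWJSRTOF

Derivation:
After op 1 (insert('R')): buf='RZWJSRTOF' cursor=1
After op 2 (insert('I')): buf='RIZWJSRTOF' cursor=2
After op 3 (backspace): buf='RZWJSRTOF' cursor=1
After op 4 (left): buf='RZWJSRTOF' cursor=0
After op 5 (left): buf='RZWJSRTOF' cursor=0
After op 6 (delete): buf='ZWJSRTOF' cursor=0
After op 7 (home): buf='ZWJSRTOF' cursor=0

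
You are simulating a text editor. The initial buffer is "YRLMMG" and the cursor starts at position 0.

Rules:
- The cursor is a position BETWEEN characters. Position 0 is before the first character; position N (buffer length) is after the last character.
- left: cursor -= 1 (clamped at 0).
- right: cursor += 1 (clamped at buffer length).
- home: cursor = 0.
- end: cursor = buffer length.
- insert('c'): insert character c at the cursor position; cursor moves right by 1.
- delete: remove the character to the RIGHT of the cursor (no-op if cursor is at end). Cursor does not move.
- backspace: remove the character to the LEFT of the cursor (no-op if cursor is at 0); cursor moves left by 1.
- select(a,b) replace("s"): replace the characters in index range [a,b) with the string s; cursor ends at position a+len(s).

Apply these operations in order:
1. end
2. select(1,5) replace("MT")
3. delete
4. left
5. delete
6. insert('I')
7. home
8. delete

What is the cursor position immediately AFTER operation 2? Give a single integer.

After op 1 (end): buf='YRLMMG' cursor=6
After op 2 (select(1,5) replace("MT")): buf='YMTG' cursor=3

Answer: 3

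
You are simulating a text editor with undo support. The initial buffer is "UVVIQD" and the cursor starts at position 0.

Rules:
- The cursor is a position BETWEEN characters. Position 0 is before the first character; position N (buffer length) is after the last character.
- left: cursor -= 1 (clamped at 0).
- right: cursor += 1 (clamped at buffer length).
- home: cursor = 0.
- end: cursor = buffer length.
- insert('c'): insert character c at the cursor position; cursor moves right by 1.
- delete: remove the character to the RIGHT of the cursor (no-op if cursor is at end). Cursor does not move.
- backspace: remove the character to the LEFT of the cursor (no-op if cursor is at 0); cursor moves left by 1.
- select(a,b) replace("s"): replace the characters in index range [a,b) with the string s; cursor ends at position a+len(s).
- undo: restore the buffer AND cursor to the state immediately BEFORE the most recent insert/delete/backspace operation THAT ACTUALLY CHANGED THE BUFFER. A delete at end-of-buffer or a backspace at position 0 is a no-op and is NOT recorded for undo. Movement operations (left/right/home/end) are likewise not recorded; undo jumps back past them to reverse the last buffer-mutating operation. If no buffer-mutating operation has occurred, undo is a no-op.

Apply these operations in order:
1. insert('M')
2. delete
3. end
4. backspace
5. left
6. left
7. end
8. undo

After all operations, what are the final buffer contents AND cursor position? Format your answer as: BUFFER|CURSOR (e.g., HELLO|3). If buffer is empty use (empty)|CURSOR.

After op 1 (insert('M')): buf='MUVVIQD' cursor=1
After op 2 (delete): buf='MVVIQD' cursor=1
After op 3 (end): buf='MVVIQD' cursor=6
After op 4 (backspace): buf='MVVIQ' cursor=5
After op 5 (left): buf='MVVIQ' cursor=4
After op 6 (left): buf='MVVIQ' cursor=3
After op 7 (end): buf='MVVIQ' cursor=5
After op 8 (undo): buf='MVVIQD' cursor=6

Answer: MVVIQD|6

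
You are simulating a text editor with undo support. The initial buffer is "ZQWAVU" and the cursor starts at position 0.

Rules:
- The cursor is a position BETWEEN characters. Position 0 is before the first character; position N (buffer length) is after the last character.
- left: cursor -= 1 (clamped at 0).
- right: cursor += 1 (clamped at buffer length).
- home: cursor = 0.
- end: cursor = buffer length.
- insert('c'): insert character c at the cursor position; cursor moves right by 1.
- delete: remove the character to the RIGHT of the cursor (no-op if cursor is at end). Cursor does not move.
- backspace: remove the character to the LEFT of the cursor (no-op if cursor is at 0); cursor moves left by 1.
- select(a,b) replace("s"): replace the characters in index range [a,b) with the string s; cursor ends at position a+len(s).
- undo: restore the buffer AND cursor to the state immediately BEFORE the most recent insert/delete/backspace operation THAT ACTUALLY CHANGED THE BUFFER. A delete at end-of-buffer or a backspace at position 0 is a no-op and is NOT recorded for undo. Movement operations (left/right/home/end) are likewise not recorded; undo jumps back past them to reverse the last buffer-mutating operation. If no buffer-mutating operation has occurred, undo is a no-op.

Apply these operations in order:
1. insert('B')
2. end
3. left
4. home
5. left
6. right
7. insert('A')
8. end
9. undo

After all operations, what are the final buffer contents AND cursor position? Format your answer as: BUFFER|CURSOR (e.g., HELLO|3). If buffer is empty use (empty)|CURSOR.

After op 1 (insert('B')): buf='BZQWAVU' cursor=1
After op 2 (end): buf='BZQWAVU' cursor=7
After op 3 (left): buf='BZQWAVU' cursor=6
After op 4 (home): buf='BZQWAVU' cursor=0
After op 5 (left): buf='BZQWAVU' cursor=0
After op 6 (right): buf='BZQWAVU' cursor=1
After op 7 (insert('A')): buf='BAZQWAVU' cursor=2
After op 8 (end): buf='BAZQWAVU' cursor=8
After op 9 (undo): buf='BZQWAVU' cursor=1

Answer: BZQWAVU|1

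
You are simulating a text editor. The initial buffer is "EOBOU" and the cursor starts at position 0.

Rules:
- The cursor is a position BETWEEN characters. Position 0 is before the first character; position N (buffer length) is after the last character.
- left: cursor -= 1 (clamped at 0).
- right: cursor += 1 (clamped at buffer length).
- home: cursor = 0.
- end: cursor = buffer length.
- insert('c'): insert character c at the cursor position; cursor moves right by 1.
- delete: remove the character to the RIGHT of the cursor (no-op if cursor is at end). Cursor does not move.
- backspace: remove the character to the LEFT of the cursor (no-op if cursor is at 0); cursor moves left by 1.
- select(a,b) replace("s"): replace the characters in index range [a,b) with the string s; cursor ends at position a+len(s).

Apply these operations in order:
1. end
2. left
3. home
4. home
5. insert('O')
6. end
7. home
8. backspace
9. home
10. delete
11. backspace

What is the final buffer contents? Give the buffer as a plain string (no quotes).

After op 1 (end): buf='EOBOU' cursor=5
After op 2 (left): buf='EOBOU' cursor=4
After op 3 (home): buf='EOBOU' cursor=0
After op 4 (home): buf='EOBOU' cursor=0
After op 5 (insert('O')): buf='OEOBOU' cursor=1
After op 6 (end): buf='OEOBOU' cursor=6
After op 7 (home): buf='OEOBOU' cursor=0
After op 8 (backspace): buf='OEOBOU' cursor=0
After op 9 (home): buf='OEOBOU' cursor=0
After op 10 (delete): buf='EOBOU' cursor=0
After op 11 (backspace): buf='EOBOU' cursor=0

Answer: EOBOU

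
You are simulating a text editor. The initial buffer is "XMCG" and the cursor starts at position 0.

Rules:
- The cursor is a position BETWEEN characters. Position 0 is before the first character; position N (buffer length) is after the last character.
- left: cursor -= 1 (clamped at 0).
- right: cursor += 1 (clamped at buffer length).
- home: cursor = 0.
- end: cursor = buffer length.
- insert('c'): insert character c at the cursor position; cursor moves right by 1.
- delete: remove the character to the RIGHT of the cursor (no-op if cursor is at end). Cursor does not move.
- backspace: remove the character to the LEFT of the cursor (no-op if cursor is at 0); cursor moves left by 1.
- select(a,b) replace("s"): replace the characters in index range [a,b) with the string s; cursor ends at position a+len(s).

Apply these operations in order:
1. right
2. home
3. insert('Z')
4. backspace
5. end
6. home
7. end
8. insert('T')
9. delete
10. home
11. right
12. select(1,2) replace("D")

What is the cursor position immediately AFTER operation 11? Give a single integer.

After op 1 (right): buf='XMCG' cursor=1
After op 2 (home): buf='XMCG' cursor=0
After op 3 (insert('Z')): buf='ZXMCG' cursor=1
After op 4 (backspace): buf='XMCG' cursor=0
After op 5 (end): buf='XMCG' cursor=4
After op 6 (home): buf='XMCG' cursor=0
After op 7 (end): buf='XMCG' cursor=4
After op 8 (insert('T')): buf='XMCGT' cursor=5
After op 9 (delete): buf='XMCGT' cursor=5
After op 10 (home): buf='XMCGT' cursor=0
After op 11 (right): buf='XMCGT' cursor=1

Answer: 1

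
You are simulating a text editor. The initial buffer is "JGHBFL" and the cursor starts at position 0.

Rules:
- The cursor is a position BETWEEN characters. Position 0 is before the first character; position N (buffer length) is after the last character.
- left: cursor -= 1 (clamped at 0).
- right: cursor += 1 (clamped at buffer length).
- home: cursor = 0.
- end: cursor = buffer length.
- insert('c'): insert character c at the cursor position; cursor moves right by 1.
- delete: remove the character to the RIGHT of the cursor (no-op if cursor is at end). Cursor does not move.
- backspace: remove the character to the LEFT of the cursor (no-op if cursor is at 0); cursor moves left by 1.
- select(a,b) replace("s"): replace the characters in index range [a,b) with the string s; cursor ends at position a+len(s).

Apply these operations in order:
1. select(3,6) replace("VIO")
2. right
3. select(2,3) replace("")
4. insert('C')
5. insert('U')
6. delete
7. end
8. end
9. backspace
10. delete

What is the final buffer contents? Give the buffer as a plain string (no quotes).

After op 1 (select(3,6) replace("VIO")): buf='JGHVIO' cursor=6
After op 2 (right): buf='JGHVIO' cursor=6
After op 3 (select(2,3) replace("")): buf='JGVIO' cursor=2
After op 4 (insert('C')): buf='JGCVIO' cursor=3
After op 5 (insert('U')): buf='JGCUVIO' cursor=4
After op 6 (delete): buf='JGCUIO' cursor=4
After op 7 (end): buf='JGCUIO' cursor=6
After op 8 (end): buf='JGCUIO' cursor=6
After op 9 (backspace): buf='JGCUI' cursor=5
After op 10 (delete): buf='JGCUI' cursor=5

Answer: JGCUI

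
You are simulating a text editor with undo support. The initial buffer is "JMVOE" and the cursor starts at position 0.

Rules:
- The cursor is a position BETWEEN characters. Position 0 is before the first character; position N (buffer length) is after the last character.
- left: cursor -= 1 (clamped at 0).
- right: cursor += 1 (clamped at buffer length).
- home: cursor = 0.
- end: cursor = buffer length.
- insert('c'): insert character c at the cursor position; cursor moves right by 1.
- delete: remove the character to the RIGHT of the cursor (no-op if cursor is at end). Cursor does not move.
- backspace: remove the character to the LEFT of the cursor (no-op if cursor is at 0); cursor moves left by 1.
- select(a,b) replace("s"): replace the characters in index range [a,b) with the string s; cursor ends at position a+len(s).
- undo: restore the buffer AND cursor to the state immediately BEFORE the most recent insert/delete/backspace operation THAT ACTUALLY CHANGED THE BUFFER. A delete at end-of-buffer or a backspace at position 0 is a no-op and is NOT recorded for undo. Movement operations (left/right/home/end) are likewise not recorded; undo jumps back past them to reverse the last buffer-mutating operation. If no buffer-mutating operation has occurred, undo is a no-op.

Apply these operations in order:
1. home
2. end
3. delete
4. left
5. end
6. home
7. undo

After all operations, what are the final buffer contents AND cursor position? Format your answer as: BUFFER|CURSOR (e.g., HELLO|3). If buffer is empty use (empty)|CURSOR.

Answer: JMVOE|0

Derivation:
After op 1 (home): buf='JMVOE' cursor=0
After op 2 (end): buf='JMVOE' cursor=5
After op 3 (delete): buf='JMVOE' cursor=5
After op 4 (left): buf='JMVOE' cursor=4
After op 5 (end): buf='JMVOE' cursor=5
After op 6 (home): buf='JMVOE' cursor=0
After op 7 (undo): buf='JMVOE' cursor=0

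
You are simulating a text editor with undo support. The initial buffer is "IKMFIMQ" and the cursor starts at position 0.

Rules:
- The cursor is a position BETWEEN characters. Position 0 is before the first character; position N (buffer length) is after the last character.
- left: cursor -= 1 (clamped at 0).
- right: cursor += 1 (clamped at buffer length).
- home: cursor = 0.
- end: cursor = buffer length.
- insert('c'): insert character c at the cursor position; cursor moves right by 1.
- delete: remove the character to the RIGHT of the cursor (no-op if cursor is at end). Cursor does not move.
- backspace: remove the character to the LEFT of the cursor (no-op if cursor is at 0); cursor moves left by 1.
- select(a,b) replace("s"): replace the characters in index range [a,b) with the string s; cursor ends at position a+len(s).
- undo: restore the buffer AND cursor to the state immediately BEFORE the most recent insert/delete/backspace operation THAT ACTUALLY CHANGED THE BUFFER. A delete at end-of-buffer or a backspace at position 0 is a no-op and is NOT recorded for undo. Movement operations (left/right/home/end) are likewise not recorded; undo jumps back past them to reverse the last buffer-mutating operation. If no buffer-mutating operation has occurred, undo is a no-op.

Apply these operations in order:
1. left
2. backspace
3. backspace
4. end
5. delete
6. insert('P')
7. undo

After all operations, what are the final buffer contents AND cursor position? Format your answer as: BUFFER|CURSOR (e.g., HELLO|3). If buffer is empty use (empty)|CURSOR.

Answer: IKMFIMQ|7

Derivation:
After op 1 (left): buf='IKMFIMQ' cursor=0
After op 2 (backspace): buf='IKMFIMQ' cursor=0
After op 3 (backspace): buf='IKMFIMQ' cursor=0
After op 4 (end): buf='IKMFIMQ' cursor=7
After op 5 (delete): buf='IKMFIMQ' cursor=7
After op 6 (insert('P')): buf='IKMFIMQP' cursor=8
After op 7 (undo): buf='IKMFIMQ' cursor=7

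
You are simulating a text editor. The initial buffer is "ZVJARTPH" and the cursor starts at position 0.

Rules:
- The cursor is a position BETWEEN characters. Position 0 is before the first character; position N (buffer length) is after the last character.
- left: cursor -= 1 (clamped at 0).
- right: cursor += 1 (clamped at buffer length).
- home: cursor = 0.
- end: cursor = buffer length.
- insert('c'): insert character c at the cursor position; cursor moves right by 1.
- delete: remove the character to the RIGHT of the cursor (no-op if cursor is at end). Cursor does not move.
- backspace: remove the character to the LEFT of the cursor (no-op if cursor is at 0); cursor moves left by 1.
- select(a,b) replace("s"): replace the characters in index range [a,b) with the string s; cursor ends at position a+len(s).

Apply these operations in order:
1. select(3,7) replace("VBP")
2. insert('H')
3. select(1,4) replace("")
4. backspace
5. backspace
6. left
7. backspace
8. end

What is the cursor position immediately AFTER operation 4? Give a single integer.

After op 1 (select(3,7) replace("VBP")): buf='ZVJVBPH' cursor=6
After op 2 (insert('H')): buf='ZVJVBPHH' cursor=7
After op 3 (select(1,4) replace("")): buf='ZBPHH' cursor=1
After op 4 (backspace): buf='BPHH' cursor=0

Answer: 0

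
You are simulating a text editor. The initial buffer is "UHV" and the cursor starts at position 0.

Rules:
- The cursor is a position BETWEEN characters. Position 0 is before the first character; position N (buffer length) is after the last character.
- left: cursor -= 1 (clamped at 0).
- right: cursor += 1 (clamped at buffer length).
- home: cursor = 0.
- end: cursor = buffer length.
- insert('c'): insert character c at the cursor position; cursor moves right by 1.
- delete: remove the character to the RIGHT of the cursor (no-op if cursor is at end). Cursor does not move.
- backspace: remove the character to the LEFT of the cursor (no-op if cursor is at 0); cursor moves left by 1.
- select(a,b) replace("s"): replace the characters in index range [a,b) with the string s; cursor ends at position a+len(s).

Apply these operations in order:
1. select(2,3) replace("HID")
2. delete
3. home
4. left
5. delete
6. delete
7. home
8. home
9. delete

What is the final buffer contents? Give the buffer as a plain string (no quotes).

After op 1 (select(2,3) replace("HID")): buf='UHHID' cursor=5
After op 2 (delete): buf='UHHID' cursor=5
After op 3 (home): buf='UHHID' cursor=0
After op 4 (left): buf='UHHID' cursor=0
After op 5 (delete): buf='HHID' cursor=0
After op 6 (delete): buf='HID' cursor=0
After op 7 (home): buf='HID' cursor=0
After op 8 (home): buf='HID' cursor=0
After op 9 (delete): buf='ID' cursor=0

Answer: ID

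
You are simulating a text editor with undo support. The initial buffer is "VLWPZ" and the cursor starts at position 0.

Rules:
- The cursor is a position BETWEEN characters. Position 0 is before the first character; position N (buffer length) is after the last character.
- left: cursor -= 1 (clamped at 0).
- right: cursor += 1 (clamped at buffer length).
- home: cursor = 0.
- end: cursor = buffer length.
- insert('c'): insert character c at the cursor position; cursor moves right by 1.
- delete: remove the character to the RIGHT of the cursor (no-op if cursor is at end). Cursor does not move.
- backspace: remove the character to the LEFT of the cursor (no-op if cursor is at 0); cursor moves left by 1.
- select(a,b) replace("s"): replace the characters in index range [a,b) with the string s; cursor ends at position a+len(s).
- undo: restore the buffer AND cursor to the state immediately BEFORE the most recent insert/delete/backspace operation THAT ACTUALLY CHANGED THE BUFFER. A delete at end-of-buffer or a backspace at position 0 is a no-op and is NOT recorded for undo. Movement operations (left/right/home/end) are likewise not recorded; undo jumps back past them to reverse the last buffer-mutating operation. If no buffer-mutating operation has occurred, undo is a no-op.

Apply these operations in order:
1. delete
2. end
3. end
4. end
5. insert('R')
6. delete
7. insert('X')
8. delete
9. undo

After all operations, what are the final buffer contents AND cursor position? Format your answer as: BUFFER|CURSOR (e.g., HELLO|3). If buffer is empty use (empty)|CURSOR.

Answer: LWPZR|5

Derivation:
After op 1 (delete): buf='LWPZ' cursor=0
After op 2 (end): buf='LWPZ' cursor=4
After op 3 (end): buf='LWPZ' cursor=4
After op 4 (end): buf='LWPZ' cursor=4
After op 5 (insert('R')): buf='LWPZR' cursor=5
After op 6 (delete): buf='LWPZR' cursor=5
After op 7 (insert('X')): buf='LWPZRX' cursor=6
After op 8 (delete): buf='LWPZRX' cursor=6
After op 9 (undo): buf='LWPZR' cursor=5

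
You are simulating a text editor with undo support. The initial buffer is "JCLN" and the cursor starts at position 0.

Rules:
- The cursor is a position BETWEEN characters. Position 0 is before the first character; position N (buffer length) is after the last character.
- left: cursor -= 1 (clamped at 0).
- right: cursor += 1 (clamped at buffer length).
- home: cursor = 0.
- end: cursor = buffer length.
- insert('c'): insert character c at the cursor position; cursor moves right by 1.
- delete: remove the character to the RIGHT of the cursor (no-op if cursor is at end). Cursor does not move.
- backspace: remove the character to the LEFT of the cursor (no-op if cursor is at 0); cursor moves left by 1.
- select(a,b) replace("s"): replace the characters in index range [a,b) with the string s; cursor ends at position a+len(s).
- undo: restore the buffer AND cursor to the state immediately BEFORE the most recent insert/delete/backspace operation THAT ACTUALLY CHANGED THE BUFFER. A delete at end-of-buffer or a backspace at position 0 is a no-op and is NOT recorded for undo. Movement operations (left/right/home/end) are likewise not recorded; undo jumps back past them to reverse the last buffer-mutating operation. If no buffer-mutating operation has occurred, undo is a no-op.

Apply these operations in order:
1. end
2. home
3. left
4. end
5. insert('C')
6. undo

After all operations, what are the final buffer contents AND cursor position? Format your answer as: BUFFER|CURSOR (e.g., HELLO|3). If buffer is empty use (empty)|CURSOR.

Answer: JCLN|4

Derivation:
After op 1 (end): buf='JCLN' cursor=4
After op 2 (home): buf='JCLN' cursor=0
After op 3 (left): buf='JCLN' cursor=0
After op 4 (end): buf='JCLN' cursor=4
After op 5 (insert('C')): buf='JCLNC' cursor=5
After op 6 (undo): buf='JCLN' cursor=4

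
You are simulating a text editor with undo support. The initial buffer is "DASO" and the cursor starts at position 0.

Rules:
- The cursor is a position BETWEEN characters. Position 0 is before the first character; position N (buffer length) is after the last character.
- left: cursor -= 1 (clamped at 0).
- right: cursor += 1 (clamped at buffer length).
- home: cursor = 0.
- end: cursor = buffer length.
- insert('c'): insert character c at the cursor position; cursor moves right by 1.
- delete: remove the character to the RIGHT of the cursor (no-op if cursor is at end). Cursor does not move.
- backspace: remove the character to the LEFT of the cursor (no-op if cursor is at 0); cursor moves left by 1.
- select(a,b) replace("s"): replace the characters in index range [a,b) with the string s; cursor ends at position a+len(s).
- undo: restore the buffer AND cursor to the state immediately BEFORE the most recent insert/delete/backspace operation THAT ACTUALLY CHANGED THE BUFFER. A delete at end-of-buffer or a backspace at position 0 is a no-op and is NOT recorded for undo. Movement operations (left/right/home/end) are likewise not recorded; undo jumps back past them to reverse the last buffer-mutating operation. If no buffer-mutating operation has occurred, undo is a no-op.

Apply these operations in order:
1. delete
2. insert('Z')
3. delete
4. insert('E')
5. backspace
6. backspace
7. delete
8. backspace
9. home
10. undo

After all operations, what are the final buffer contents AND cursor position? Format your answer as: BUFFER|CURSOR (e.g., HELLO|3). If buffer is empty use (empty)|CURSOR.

After op 1 (delete): buf='ASO' cursor=0
After op 2 (insert('Z')): buf='ZASO' cursor=1
After op 3 (delete): buf='ZSO' cursor=1
After op 4 (insert('E')): buf='ZESO' cursor=2
After op 5 (backspace): buf='ZSO' cursor=1
After op 6 (backspace): buf='SO' cursor=0
After op 7 (delete): buf='O' cursor=0
After op 8 (backspace): buf='O' cursor=0
After op 9 (home): buf='O' cursor=0
After op 10 (undo): buf='SO' cursor=0

Answer: SO|0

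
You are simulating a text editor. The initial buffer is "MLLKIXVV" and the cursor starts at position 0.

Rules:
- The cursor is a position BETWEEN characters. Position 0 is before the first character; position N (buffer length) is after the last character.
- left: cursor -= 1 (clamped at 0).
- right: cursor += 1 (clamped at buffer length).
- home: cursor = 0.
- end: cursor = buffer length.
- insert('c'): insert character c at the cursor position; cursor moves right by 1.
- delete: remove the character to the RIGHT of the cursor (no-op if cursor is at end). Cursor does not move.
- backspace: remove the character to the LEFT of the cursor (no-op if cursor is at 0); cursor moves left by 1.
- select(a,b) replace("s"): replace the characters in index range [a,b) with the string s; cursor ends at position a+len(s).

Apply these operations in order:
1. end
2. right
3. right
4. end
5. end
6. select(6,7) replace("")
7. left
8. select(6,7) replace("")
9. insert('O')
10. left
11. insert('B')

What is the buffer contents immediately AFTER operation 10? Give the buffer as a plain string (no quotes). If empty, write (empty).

Answer: MLLKIXO

Derivation:
After op 1 (end): buf='MLLKIXVV' cursor=8
After op 2 (right): buf='MLLKIXVV' cursor=8
After op 3 (right): buf='MLLKIXVV' cursor=8
After op 4 (end): buf='MLLKIXVV' cursor=8
After op 5 (end): buf='MLLKIXVV' cursor=8
After op 6 (select(6,7) replace("")): buf='MLLKIXV' cursor=6
After op 7 (left): buf='MLLKIXV' cursor=5
After op 8 (select(6,7) replace("")): buf='MLLKIX' cursor=6
After op 9 (insert('O')): buf='MLLKIXO' cursor=7
After op 10 (left): buf='MLLKIXO' cursor=6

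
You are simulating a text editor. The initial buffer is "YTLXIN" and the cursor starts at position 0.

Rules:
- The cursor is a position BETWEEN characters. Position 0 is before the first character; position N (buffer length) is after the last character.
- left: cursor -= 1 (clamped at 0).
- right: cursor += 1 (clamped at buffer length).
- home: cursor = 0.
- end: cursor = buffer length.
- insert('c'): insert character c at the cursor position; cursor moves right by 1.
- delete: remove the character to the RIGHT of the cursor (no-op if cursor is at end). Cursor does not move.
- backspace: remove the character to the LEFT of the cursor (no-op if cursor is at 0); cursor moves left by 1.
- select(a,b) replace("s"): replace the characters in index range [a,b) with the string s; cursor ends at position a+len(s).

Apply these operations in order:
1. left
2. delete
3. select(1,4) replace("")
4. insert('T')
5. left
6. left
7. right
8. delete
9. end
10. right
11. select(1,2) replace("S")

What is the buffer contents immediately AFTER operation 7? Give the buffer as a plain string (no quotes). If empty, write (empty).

After op 1 (left): buf='YTLXIN' cursor=0
After op 2 (delete): buf='TLXIN' cursor=0
After op 3 (select(1,4) replace("")): buf='TN' cursor=1
After op 4 (insert('T')): buf='TTN' cursor=2
After op 5 (left): buf='TTN' cursor=1
After op 6 (left): buf='TTN' cursor=0
After op 7 (right): buf='TTN' cursor=1

Answer: TTN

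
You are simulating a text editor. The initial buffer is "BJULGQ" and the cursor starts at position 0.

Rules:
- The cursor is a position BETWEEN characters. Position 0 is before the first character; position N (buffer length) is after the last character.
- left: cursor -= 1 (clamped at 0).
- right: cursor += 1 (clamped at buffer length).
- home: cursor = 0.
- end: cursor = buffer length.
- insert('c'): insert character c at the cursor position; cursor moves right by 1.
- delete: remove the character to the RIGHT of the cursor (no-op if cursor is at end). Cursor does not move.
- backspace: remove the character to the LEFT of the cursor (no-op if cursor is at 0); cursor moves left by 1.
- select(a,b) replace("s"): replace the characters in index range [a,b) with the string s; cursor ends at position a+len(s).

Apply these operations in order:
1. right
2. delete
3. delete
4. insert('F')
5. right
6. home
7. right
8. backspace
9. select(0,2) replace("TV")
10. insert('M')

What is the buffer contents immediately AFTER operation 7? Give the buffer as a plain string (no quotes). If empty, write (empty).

After op 1 (right): buf='BJULGQ' cursor=1
After op 2 (delete): buf='BULGQ' cursor=1
After op 3 (delete): buf='BLGQ' cursor=1
After op 4 (insert('F')): buf='BFLGQ' cursor=2
After op 5 (right): buf='BFLGQ' cursor=3
After op 6 (home): buf='BFLGQ' cursor=0
After op 7 (right): buf='BFLGQ' cursor=1

Answer: BFLGQ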